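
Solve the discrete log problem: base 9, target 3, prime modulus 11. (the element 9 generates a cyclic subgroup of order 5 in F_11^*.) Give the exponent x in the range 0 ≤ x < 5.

3

Successive powers of 9 modulo 11:
  9^0=1  9^1=9  9^2=4  9^3=3
So 9^3 ≡ 3 (mod 11), giving x = 3.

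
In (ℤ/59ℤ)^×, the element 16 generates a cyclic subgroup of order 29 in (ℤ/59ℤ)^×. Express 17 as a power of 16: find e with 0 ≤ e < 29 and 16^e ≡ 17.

Successive powers of 16 modulo 59:
  16^0=1  16^1=16  16^2=20  16^3=25  16^4=46  16^5=28
  16^6=35  16^7=29  16^8=51  16^9=49  16^10=17
So 16^10 ≡ 17 (mod 59), giving e = 10.

10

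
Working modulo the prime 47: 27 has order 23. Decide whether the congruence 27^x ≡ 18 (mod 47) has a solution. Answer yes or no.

⟨27⟩ has order 23; its elements mod 47 are {1, 2, 3, 4, 6, 7, 8, 9, 12, 14, 16, 17, 18, 21, 24, 25, 27, 28, 32, 34, 36, 37, 42}.
18 is in this set.

yes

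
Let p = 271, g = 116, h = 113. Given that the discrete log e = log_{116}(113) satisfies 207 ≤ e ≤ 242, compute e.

Compute 116^207 mod 271 = 30, then multiply by 116 repeatedly:
  116^207=30  116^208=228  116^209=161  116^210=248  116^211=42
  116^212=265  116^213=117  116^214=22  116^215=113
Found 113 at exponent 215.

215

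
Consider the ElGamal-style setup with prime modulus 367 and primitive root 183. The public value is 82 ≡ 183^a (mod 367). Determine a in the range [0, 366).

Baby-step giant-step with m = ceil(sqrt(366)) = 20.
Baby table (183^j mod 367 for j=0..19):
  0:1  1:183  2:92  3:321  4:23  5:172  6:281  7:43
  8:162  9:286  10:224  11:255  12:56  13:339  14:14  15:360
  16:187  17:90  18:322  19:206
Giant step factor: 183^(-20) ≡ 57 (mod 367).
Scan 82·57^i mod 367 for i = 0, 1, …:
  i=0: 82   i=1: 270   i=2: 343   i=3: 100
  i=4: 195   i=5: 105   i=6: 113   i=7: 202
  i=8: 137   i=9: 102   i=10: 309   i=11: 364
  i=12: 196   i=13: 162
Match at i=13, j=8: a = 13·20 + 8 = 268.

268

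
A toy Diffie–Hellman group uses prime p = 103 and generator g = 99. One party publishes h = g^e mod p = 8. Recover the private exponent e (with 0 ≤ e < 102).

78

Baby-step giant-step with m = ceil(sqrt(102)) = 11.
Baby table (99^j mod 103 for j=0..10):
  0:1  1:99  2:16  3:39  4:50  5:6  6:79  7:96
  8:28  9:94  10:36
Giant step factor: 99^(-11) ≡ 5 (mod 103).
Scan 8·5^i mod 103 for i = 0, 1, …:
  i=0: 8   i=1: 40   i=2: 97   i=3: 73
  i=4: 56   i=5: 74   i=6: 61   i=7: 99
Match at i=7, j=1: e = 7·11 + 1 = 78.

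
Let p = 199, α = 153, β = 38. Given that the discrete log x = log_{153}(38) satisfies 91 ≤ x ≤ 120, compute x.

109

Compute 153^91 mod 199 = 129, then multiply by 153 repeatedly:
  153^91=129  153^92=36  153^93=135  153^94=158  153^95=95
  153^96=8  153^97=30  153^98=13  153^99=198  153^100=46
  153^101=73  153^102=25  153^103=44  153^104=165  153^105=171
  153^106=94  153^107=54  153^108=103  153^109=38
Found 38 at exponent 109.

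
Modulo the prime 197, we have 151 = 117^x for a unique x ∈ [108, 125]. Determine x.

Compute 117^108 mod 197 = 190, then multiply by 117 repeatedly:
  117^108=190  117^109=166  117^110=116  117^111=176  117^112=104
  117^113=151
Found 151 at exponent 113.

113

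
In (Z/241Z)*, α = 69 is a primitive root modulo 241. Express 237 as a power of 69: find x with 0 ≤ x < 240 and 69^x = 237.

220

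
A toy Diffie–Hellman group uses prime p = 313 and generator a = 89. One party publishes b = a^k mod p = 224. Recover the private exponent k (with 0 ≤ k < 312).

Baby-step giant-step with m = ceil(sqrt(312)) = 18.
Baby table (89^j mod 313 for j=0..17):
  0:1  1:89  2:96  3:93  4:139  5:164  6:198  7:94
  8:228  9:260  10:291  11:233  12:79  13:145  14:72  15:148
  16:26  17:123
Giant step factor: 89^(-18) ≡ 39 (mod 313).
Scan 224·39^i mod 313 for i = 0, 1, …:
  i=0: 224   i=1: 285   i=2: 160   i=3: 293
  i=4: 159   i=5: 254   i=6: 203   i=7: 92
  i=8: 145
Match at i=8, j=13: k = 8·18 + 13 = 157.

157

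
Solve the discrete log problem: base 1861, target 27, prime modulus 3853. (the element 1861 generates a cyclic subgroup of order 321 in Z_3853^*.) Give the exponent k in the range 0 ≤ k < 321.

246

Baby-step giant-step with m = ceil(sqrt(321)) = 18.
Baby table (1861^j mod 3853 for j=0..17):
  0:1  1:1861  2:3327  3:3629  4:3113  5:2234  6:87  7:81
  8:474  9:3630  10:1121  11:1708  12:3716  13:3194  14:2708  15:3717
  16:1202  17:2182
Giant step factor: 1861^(-18) ≡ 396 (mod 3853).
Scan 27·396^i mod 3853 for i = 0, 1, …:
  i=0: 27   i=1: 2986   i=2: 3438   i=3: 1339
  i=4: 2383   i=5: 3536   i=6: 1617   i=7: 734
  i=8: 1689   i=9: 2275   i=10: 3151   i=11: 3277
  i=12: 3084   i=13: 3716
Match at i=13, j=12: k = 13·18 + 12 = 246.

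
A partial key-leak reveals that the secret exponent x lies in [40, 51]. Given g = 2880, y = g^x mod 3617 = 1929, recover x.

46

Compute 2880^40 mod 3617 = 2200, then multiply by 2880 repeatedly:
  2880^40=2200  2880^41=2633  2880^42=1808  2880^43=2177  2880^44=1499
  2880^45=2039  2880^46=1929
Found 1929 at exponent 46.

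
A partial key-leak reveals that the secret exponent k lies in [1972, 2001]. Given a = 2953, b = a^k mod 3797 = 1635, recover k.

Compute 2953^1972 mod 3797 = 3360, then multiply by 2953 repeatedly:
  2953^1972=3360  2953^1973=519  2953^1974=2416  2953^1975=3682  2953^1976=2135
  2953^1977=1635
Found 1635 at exponent 1977.

1977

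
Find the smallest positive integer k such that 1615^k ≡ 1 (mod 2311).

1155

The order of 1615 must divide p − 1 = 2310 = 2 · 3 · 5 · 7 · 11.
Divisors: 1, 2, 3, 5, 6, 7, 10, 11, 14, 15, 21, 22, 30, 33, 35, 42, 55, 66, 70, 77, 105, 110, 154, 165, 210, 231, 330, 385, 462, 770, 1155, 2310.
Check each in increasing order: 1615^1 ≡ 1615;  1615^2 ≡ 1417;  1615^3 ≡ 565;  1615^5 ≡ 999;  1615^6 ≡ 307;  1615^7 ≡ 1251;  1615^10 ≡ 1960;  1615^11 ≡ 1641;  1615^14 ≡ 454;  1615^15 ≡ 623;  1615^21 ≡ 1759;  1615^22 ≡ 566;  1615^30 ≡ 2192;  1615^33 ≡ 2095;  1615^35 ≡ 1291;  1615^42 ≡ 1963;  1615^55 ≡ 227;  1615^66 ≡ 436;  1615^70 ≡ 450;  1615^77 ≡ 1377;  1615^105 ≡ 889;  1615^110 ≡ 687;  1615^154 ≡ 1109;  1615^165 ≡ 1112;  1615^210 ≡ 2270;  1615^231 ≡ 1833;  1615^330 ≡ 159;  1615^385 ≡ 1428;  1615^462 ≡ 2006;  1615^770 ≡ 882;  1615^1155 ≡ 1.
Smallest exponent giving 1 is 1155.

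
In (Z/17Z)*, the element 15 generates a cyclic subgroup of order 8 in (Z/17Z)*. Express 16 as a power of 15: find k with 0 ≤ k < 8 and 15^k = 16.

Successive powers of 15 modulo 17:
  15^0=1  15^1=15  15^2=4  15^3=9  15^4=16
So 15^4 ≡ 16 (mod 17), giving k = 4.

4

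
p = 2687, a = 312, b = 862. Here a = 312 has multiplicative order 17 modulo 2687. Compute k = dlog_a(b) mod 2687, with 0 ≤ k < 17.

Successive powers of 312 modulo 2687:
  312^0=1  312^1=312  312^2=612  312^3=167  312^4=1051  312^5=98
  312^6=1019  312^7=862
So 312^7 ≡ 862 (mod 2687), giving k = 7.

7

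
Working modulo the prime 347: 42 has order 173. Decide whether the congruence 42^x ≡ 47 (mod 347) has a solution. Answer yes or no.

47 ∈ ⟨42⟩ iff 47^173 ≡ 1 (mod 347), since |⟨42⟩| = 173.
47^173 mod 347 = 346.
Since 346 ≠ 1, 47 does not lie in the subgroup.

no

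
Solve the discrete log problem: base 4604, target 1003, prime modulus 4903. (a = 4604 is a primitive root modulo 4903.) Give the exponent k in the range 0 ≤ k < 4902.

Baby-step giant-step with m = ceil(sqrt(4902)) = 71.
Baby table (4604^j mod 4903 for j=0..70):
  0:1  1:4604  2:1147  3:257  4:1605  5:599  6:2310  7:633
  8:1950  9:407  10:882  11:1044  12:1636  13:1136  14:3546  15:3697
  16:2675  17:4267  18:3850  19:1055  20:3250  21:3947  22:1470  23:1740
  24:4361  25:259  26:1007  27:2893  28:2824  29:3843  30:3148  31:124
  32:2148  33:41  34:2450  35:2900  36:731  37:2066  38:44  39:1553
  40:1438  41:1502  42:1978  43:1841  44:3580  45:3337  46:2449  47:3199
  48:4487  49:1809  50:3342  51:954  52:4031  53:869  54:28  55:1434
  56:2698  57:2293  58:813  59:2063  60:941  61:3015  62:667  63:1590
  64:181  65:4717  66:1681  67:2390  68:1228  69:553  70:1355
Giant step factor: 4604^(-71) ≡ 1416 (mod 4903).
Scan 1003·1416^i mod 4903 for i = 0, 1, …:
  i=0: 1003   i=1: 3281   i=2: 2755   i=3: 3195
  i=4: 3554   i=5: 1986   i=6: 2757   i=7: 1124
  i=8: 3012   i=9: 4285     …   i=35: 2303
  i=36: 553
Match at i=36, j=69: k = 36·71 + 69 = 2625.

2625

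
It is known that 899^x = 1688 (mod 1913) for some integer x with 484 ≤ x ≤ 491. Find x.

488

Compute 899^484 mod 1913 = 1330, then multiply by 899 repeatedly:
  899^484=1330  899^485=45  899^486=282  899^487=1002  899^488=1688
Found 1688 at exponent 488.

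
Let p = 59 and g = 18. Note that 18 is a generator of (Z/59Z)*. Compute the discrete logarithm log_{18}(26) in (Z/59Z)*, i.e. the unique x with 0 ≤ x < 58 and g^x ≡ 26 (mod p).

24

Successive powers of 18 modulo 59:
  18^0=1  18^1=18  18^2=29  18^3=50  18^4=15  18^5=34
  18^6=22  18^7=42  18^8=48  18^9=38  18^10=35  18^11=40
  18^12=12  18^13=39  18^14=53  18^15=10  18^16=3  18^17=54
  18^18=28  18^19=32  18^20=45  18^21=43  18^22=7  18^23=8
  18^24=26
So 18^24 ≡ 26 (mod 59), giving x = 24.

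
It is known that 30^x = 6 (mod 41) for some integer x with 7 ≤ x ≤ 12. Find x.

7

Compute 30^7 mod 41 = 6, then multiply by 30 repeatedly:
  30^7=6
Found 6 at exponent 7.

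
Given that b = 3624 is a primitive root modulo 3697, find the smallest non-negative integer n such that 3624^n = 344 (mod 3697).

1145

Baby-step giant-step with m = ceil(sqrt(3696)) = 61.
Baby table (3624^j mod 3697 for j=0..60):
  0:1  1:3624  2:1632  3:2865  4:1584  5:2672  6:885  7:1941
  8:2490  9:3080  10:677  11:2337  12:3158  13:2377  14:238  15:1111
  16:231  17:1622  18:3595  19:52  20:3598  21:3530  22:1100  23:1034
  24:2155  25:1656  26:1113  27:85  28:1189  29:1931  30:3220  31:1548
  32:1603  33:1285  34:2317  35:921  36:3010  37:2090  38:2704  39:2246
  40:2407  41:1745  42:2010  43:1150  44:1081  45:2421  46:723  47:2676
  48:593  49:1075  50:2859  51:2022  52:274  53:2180  54:3528  55:1246
  56:1467  57:122  58:2185  59:3163  60:2012
Giant step factor: 3624^(-61) ≡ 1101 (mod 3697).
Scan 344·1101^i mod 3697 for i = 0, 1, …:
  i=0: 344   i=1: 1650   i=2: 1423   i=3: 2892
  i=4: 975   i=5: 1345   i=6: 2045   i=7: 72
  i=8: 1635   i=9: 3393     …   i=17: 2682
  i=18: 2676
Match at i=18, j=47: n = 18·61 + 47 = 1145.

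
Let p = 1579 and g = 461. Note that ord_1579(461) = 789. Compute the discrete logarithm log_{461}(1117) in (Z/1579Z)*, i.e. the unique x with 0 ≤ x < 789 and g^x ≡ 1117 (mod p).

539

Baby-step giant-step with m = ceil(sqrt(789)) = 29.
Baby table (461^j mod 1579 for j=0..28):
  0:1  1:461  2:935  3:1547  4:1038  5:81  6:1024  7:1522
  8:566  9:391  10:245  11:836  12:120  13:55  14:91  15:897
  16:1398  17:246  18:1297  19:1055  20:23  21:1129  22:978  23:843
  24:189  25:284  26:1446  27:268  28:386
Giant step factor: 461^(-29) ≡ 1103 (mod 1579).
Scan 1117·1103^i mod 1579 for i = 0, 1, …:
  i=0: 1117   i=1: 431   i=2: 114   i=3: 1001
  i=4: 382   i=5: 1332   i=6: 726   i=7: 225
  i=8: 272   i=9: 6     …   i=17: 99
  i=18: 246
Match at i=18, j=17: x = 18·29 + 17 = 539.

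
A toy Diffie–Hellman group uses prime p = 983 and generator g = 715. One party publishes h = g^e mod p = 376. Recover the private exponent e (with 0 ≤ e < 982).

Baby-step giant-step with m = ceil(sqrt(982)) = 32.
Baby table (715^j mod 983 for j=0..31):
  0:1  1:715  2:65  3:274  4:293  5:116  6:368  7:659
  8:328  9:566  10:677  11:419  12:753  13:694  14:778  15:875
  16:437  17:844  18:881  19:795  20:251  21:559  22:587  23:947
  24:801  25:609  26:949  27:265  28:739  29:514  30:851  31:971
Giant step factor: 715^(-32) ≡ 81 (mod 983).
Scan 376·81^i mod 983 for i = 0, 1, …:
  i=0: 376   i=1: 966   i=2: 589   i=3: 525
  i=4: 256   i=5: 93   i=6: 652   i=7: 713
  i=8: 739
Match at i=8, j=28: e = 8·32 + 28 = 284.

284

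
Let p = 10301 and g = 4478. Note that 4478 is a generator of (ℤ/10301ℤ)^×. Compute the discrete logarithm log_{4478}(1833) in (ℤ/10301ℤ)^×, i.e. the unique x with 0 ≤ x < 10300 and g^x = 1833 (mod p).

Baby-step giant-step with m = ceil(sqrt(10300)) = 102.
Baby table (4478^j mod 10301 for j=0..101):
  0:1  1:4478  2:6738  3:1135  4:4137  5:4288  6:600  7:8540
  8:4808  9:1134  10:9960  11:7851  12:9766  13:4403  14:520  15:534
  16:1420  17:3043  18:8632  19:4744  20:2970  21:1069  22:7318  23:2523
  24:8098  25:3324  26:10228  27:2738  28:2574  29:9854  30:7029  31:6307
  32:7705  33:4941  34:9551  35:9927  36:4291  37:3733  38:8152  39:8213
  40:3244  41:2222  42:9651  43:4483  44:8526  45:3922  46:9812  47:4371
  48:1438  49:1239  50:6304  51:4572  52:5329  53:6146  54:7817  55:1728
  56:1933  57:3134  58:4090  59:10143  60:3245  61:6700  62:6088  63:5618
  64:2362  65:8210  66:111  67:2610  68:6246  69:2373  70:5963  71:2122
  72:4794  73:248  74:8337  75:2262  76:3353  77:6177  78:2421  79:4586
  80:6215  81:7769  82:3105  83:8141  84:159  85:1233  86:38  87:5348
  88:8820  89:1926  90:2691  91:8429  92:2198  93:5189  94:7587  95:1888
  96:7644  97:9910  98:272  99:2498  100:9459  101:9991
Giant step factor: 4478^(-102) ≡ 5975 (mod 10301).
Scan 1833·5975^i mod 10301 for i = 0, 1, …:
  i=0: 1833   i=1: 2212   i=2: 517   i=3: 9076
  i=4: 4636   i=5: 711   i=6: 4213   i=7: 7332
  i=8: 8848   i=9: 2068     …   i=56: 7527
  i=57: 9960
Match at i=57, j=10: x = 57·102 + 10 = 5824.

5824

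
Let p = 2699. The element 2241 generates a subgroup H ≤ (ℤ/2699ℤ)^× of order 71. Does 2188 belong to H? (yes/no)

yes

2188 ∈ ⟨2241⟩ iff 2188^71 ≡ 1 (mod 2699), since |⟨2241⟩| = 71.
2188^71 mod 2699 = 1.
Since 1 = 1, 2188 lies in the subgroup.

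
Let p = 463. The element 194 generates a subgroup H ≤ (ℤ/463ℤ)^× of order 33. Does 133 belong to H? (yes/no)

133 ∈ ⟨194⟩ iff 133^33 ≡ 1 (mod 463), since |⟨194⟩| = 33.
133^33 mod 463 = 1.
Since 1 = 1, 133 lies in the subgroup.

yes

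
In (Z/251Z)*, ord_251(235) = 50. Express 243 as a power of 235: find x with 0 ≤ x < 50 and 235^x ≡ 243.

Baby-step giant-step with m = ceil(sqrt(50)) = 8.
Baby table (235^j mod 251 for j=0..7):
  0:1  1:235  2:5  3:171  4:25  5:102  6:125  7:8
Giant step factor: 235^(-8) ≡ 100 (mod 251).
Scan 243·100^i mod 251 for i = 0, 1, …:
  i=0: 243   i=1: 204   i=2: 69   i=3: 123
  i=4: 1
Match at i=4, j=0: x = 4·8 + 0 = 32.

32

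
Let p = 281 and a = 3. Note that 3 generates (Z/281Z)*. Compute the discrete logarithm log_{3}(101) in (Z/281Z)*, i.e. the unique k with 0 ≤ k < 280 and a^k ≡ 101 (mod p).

176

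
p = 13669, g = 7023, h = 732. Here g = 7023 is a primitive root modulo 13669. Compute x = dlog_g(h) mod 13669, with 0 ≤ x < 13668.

3722

Baby-step giant-step with m = ceil(sqrt(13668)) = 117.
Baby table (7023^j mod 13669 for j=0..116):
  0:1  1:7023  2:4777  3:5145  4:6168  5:803  6:7841  7:8611
  8:3397  9:4726  10:2366  11:8583  12:11788  13:7660  14:8665  15:13576
  16:2973  17:6816  18:13599  19:474  20:7335  21:8913  22:5648  23:12135
  24:11559  25:12335  26:8252  27:10905  28:12077  29:626  30:8649  31:10560
  32:8555  33:6510  34:10594  35:1295  36:4900  37:7827  38:5972  39:4864
  40:1041  41:11697  42:11010  43:11366  44:10127  45:2114  46:2088  47:10856
  48:9675  49:12595  50:2586  51:9046  52:10215  53:5033  54:12394  55:12539
  56:5699  57:1245  58:9144  59:1350  60:8433  61:10851  62:1898  63:2379
  64:4199  65:5544  66:6200  67:6835  68:10346  69:9223  70:9407  71:3084
  72:7236  73:10755  74:11140  75:8533  76:2363  77:1183  78:11126  79:5894
  80:3830  81:11167  82:6788  83:8321  84:3408  85:13634  86:237  87:10502
  88:11291  89:2824  90:12902  91:12614  92:13002  93:4126  94:12287  95:12873
  96:313  97:11159  98:5280  99:11112  100:3255  101:5297  102:7482  103:2450
  104:10748  105:2986  106:2432  107:7355  108:12683  109:5505  110:5683  111:11898
  112:1057  113:1044  114:5428  115:11672  116:13132
Giant step factor: 7023^(-117) ≡ 13595 (mod 13669).
Scan 732·13595^i mod 13669 for i = 0, 1, …:
  i=0: 732   i=1: 508   i=2: 3415   i=3: 7001
  i=4: 1348   i=5: 9600   i=6: 388   i=7: 12295
  i=8: 5993   i=9: 7595     …   i=30: 9616
  i=31: 12873
Match at i=31, j=95: x = 31·117 + 95 = 3722.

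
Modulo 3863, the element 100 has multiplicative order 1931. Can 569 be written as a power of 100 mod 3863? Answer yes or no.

no

569 ∈ ⟨100⟩ iff 569^1931 ≡ 1 (mod 3863), since |⟨100⟩| = 1931.
569^1931 mod 3863 = 3862.
Since 3862 ≠ 1, 569 does not lie in the subgroup.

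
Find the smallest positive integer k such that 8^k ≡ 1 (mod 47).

The order of 8 must divide p − 1 = 46 = 2 · 23.
Divisors: 1, 2, 23, 46.
Check each in increasing order: 8^1 ≡ 8;  8^2 ≡ 17;  8^23 ≡ 1.
Smallest exponent giving 1 is 23.

23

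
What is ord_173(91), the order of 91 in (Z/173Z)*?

172

The order of 91 must divide p − 1 = 172 = 2^2 · 43.
Divisors: 1, 2, 4, 43, 86, 172.
Check each in increasing order: 91^1 ≡ 91;  91^2 ≡ 150;  91^4 ≡ 10;  91^43 ≡ 80;  91^86 ≡ 172;  91^172 ≡ 1.
Smallest exponent giving 1 is 172.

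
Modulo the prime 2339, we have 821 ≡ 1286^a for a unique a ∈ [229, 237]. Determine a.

Compute 1286^229 mod 2339 = 1596, then multiply by 1286 repeatedly:
  1286^229=1596  1286^230=1153  1286^231=2171  1286^232=1479  1286^233=387
  1286^234=1814  1286^235=821
Found 821 at exponent 235.

235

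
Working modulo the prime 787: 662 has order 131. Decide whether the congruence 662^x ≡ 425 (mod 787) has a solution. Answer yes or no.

425 ∈ ⟨662⟩ iff 425^131 ≡ 1 (mod 787), since |⟨662⟩| = 131.
425^131 mod 787 = 786.
Since 786 ≠ 1, 425 does not lie in the subgroup.

no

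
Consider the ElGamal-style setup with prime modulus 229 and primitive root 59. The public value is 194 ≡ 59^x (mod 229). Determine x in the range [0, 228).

Baby-step giant-step with m = ceil(sqrt(228)) = 16.
Baby table (59^j mod 229 for j=0..15):
  0:1  1:59  2:46  3:195  4:55  5:39  6:11  7:191
  8:48  9:84  10:147  11:200  12:121  13:40  14:70  15:8
Giant step factor: 59^(-16) ≡ 180 (mod 229).
Scan 194·180^i mod 229 for i = 0, 1, …:
  i=0: 194   i=1: 112   i=2: 8
Match at i=2, j=15: x = 2·16 + 15 = 47.

47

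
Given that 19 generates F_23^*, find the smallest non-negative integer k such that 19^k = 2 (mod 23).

6

Successive powers of 19 modulo 23:
  19^0=1  19^1=19  19^2=16  19^3=5  19^4=3  19^5=11
  19^6=2
So 19^6 ≡ 2 (mod 23), giving k = 6.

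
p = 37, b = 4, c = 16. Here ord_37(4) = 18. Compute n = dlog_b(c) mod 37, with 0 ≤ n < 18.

2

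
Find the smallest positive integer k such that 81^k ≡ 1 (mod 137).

34

The order of 81 must divide p − 1 = 136 = 2^3 · 17.
Divisors: 1, 2, 4, 8, 17, 34, 68, 136.
Check each in increasing order: 81^1 ≡ 81;  81^2 ≡ 122;  81^4 ≡ 88;  81^8 ≡ 72;  81^17 ≡ 136;  81^34 ≡ 1.
Smallest exponent giving 1 is 34.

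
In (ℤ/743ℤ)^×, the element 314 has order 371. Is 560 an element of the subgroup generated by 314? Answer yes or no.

yes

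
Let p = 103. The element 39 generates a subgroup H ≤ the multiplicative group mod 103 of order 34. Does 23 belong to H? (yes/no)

yes

23 ∈ ⟨39⟩ iff 23^34 ≡ 1 (mod 103), since |⟨39⟩| = 34.
23^34 mod 103 = 1.
Since 1 = 1, 23 lies in the subgroup.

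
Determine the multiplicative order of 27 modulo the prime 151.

50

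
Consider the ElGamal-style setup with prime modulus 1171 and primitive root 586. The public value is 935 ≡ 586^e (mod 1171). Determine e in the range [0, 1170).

Baby-step giant-step with m = ceil(sqrt(1170)) = 35.
Baby table (586^j mod 1171 for j=0..34):
  0:1  1:586  2:293  3:732  4:366  5:183  6:677  7:924
  8:462  9:231  10:701  11:936  12:468  13:234  14:117  15:644
  16:322  17:161  18:666  19:333  20:752  21:376  22:188  23:94
  24:47  25:609  26:890  27:445  28:808  29:404  30:202  31:101
  32:636  33:318  34:159
Giant step factor: 586^(-35) ≡ 1090 (mod 1171).
Scan 935·1090^i mod 1171 for i = 0, 1, …:
  i=0: 935   i=1: 380   i=2: 837   i=3: 121
  i=4: 738   i=5: 1114   i=6: 1104   i=7: 743
  i=8: 709   i=9: 1121     …   i=23: 690
  i=24: 318
Match at i=24, j=33: e = 24·35 + 33 = 873.

873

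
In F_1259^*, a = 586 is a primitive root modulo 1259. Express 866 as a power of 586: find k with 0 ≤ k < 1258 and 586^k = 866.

938

Baby-step giant-step with m = ceil(sqrt(1258)) = 36.
Baby table (586^j mod 1259 for j=0..35):
  0:1  1:586  2:948  3:309  4:1037  5:844  6:1056  7:647
  8:183  9:223  10:1001  11:1151  12:921  13:854  14:621  15:55
  16:755  17:521  18:628  19:380  20:1096  21:166  22:333  23:1252
  24:934  25:918  26:355  27:295  28:387  29:162  30:507  31:1237
  32:957  33:547  34:756  35:1107
Giant step factor: 586^(-36) ≡ 560 (mod 1259).
Scan 866·560^i mod 1259 for i = 0, 1, …:
  i=0: 866   i=1: 245   i=2: 1228   i=3: 266
  i=4: 398   i=5: 37   i=6: 576   i=7: 256
  i=8: 1093   i=9: 206     …   i=25: 874
  i=26: 948
Match at i=26, j=2: k = 26·36 + 2 = 938.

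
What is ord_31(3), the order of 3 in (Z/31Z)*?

The order of 3 must divide p − 1 = 30 = 2 · 3 · 5.
Divisors: 1, 2, 3, 5, 6, 10, 15, 30.
Check each in increasing order: 3^1 ≡ 3;  3^2 ≡ 9;  3^3 ≡ 27;  3^5 ≡ 26;  3^6 ≡ 16;  3^10 ≡ 25;  3^15 ≡ 30;  3^30 ≡ 1.
Smallest exponent giving 1 is 30.

30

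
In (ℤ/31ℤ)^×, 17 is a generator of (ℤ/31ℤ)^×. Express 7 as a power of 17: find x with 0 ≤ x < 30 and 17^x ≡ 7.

Successive powers of 17 modulo 31:
  17^0=1  17^1=17  17^2=10  17^3=15  17^4=7
So 17^4 ≡ 7 (mod 31), giving x = 4.

4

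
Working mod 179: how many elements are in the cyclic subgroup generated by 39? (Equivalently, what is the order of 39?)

The order of 39 must divide p − 1 = 178 = 2 · 89.
Divisors: 1, 2, 89, 178.
Check each in increasing order: 39^1 ≡ 39;  39^2 ≡ 89;  39^89 ≡ 1.
Smallest exponent giving 1 is 89.

89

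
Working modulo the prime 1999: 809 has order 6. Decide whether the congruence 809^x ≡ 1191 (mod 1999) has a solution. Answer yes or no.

yes

⟨809⟩ has order 6; its elements mod 1999 are {1, 808, 809, 1190, 1191, 1998}.
1191 is in this set.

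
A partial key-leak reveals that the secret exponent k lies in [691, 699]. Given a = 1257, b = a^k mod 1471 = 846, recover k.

691

Compute 1257^691 mod 1471 = 846, then multiply by 1257 repeatedly:
  1257^691=846
Found 846 at exponent 691.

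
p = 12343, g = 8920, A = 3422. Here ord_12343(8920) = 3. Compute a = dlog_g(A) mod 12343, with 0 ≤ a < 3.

Successive powers of 8920 modulo 12343:
  8920^0=1  8920^1=8920  8920^2=3422
So 8920^2 ≡ 3422 (mod 12343), giving a = 2.

2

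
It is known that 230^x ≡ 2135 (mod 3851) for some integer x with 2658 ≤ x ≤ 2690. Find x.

2682

Compute 230^2658 mod 3851 = 890, then multiply by 230 repeatedly:
  230^2658=890  230^2659=597  230^2660=2525  230^2661=3100  230^2662=565
  230^2663=2867  230^2664=889  230^2665=367  230^2666=3539  230^2667=1409
  230^2668=586  230^2669=3846  230^2670=2701  230^2671=1219  230^2672=3098
  230^2673=105  230^2674=1044  230^2675=1358  230^2676=409  230^2677=1646
  230^2678=1182  230^2679=2290  230^2680=2964  230^2681=93  230^2682=2135
Found 2135 at exponent 2682.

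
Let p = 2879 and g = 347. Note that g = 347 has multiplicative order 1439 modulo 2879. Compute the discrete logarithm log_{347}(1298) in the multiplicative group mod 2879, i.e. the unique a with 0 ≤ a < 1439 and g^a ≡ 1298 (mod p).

169

Baby-step giant-step with m = ceil(sqrt(1439)) = 38.
Baby table (347^j mod 2879 for j=0..37):
  0:1  1:347  2:2370  3:1875  4:2850  5:1453  6:366  7:326
  8:841  9:1048  10:902  11:2062  12:1522  13:1277  14:2632  15:661
  16:1926  17:394  18:1405  19:984  20:1726  21:90  22:2440  23:254
  24:1768  25:269  26:1215  27:1271  28:550  29:836  30:2192  31:568
  32:1324  33:1667  34:2649  35:802  36:1910  37:600
Giant step factor: 347^(-38) ≡ 1973 (mod 2879).
Scan 1298·1973^i mod 2879 for i = 0, 1, …:
  i=0: 1298   i=1: 1523   i=2: 2082   i=3: 2332
  i=4: 394
Match at i=4, j=17: a = 4·38 + 17 = 169.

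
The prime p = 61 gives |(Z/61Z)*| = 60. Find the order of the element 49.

The order of 49 must divide p − 1 = 60 = 2^2 · 3 · 5.
Divisors: 1, 2, 3, 4, 5, 6, 10, 12, 15, 20, 30, 60.
Check each in increasing order: 49^1 ≡ 49;  49^2 ≡ 22;  49^3 ≡ 41;  49^4 ≡ 57;  49^5 ≡ 48;  49^6 ≡ 34;  49^10 ≡ 47;  49^12 ≡ 58;  49^15 ≡ 60;  49^20 ≡ 13;  49^30 ≡ 1.
Smallest exponent giving 1 is 30.

30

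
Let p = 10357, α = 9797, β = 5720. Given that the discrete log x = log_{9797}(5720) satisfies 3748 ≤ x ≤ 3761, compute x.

Compute 9797^3748 mod 10357 = 3546, then multiply by 9797 repeatedly:
  9797^3748=3546  9797^3749=2784  9797^3750=4867  9797^3751=8728  9797^3752=824
  9797^3753=4625  9797^3754=9607  9797^3755=5720
Found 5720 at exponent 3755.

3755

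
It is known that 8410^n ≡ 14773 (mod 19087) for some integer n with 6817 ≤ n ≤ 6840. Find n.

6834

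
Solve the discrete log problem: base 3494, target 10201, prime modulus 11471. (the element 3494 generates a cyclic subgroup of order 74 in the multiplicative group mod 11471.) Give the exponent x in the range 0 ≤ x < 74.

12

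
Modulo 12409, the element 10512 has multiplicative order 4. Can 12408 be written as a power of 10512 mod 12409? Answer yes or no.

⟨10512⟩ has order 4; its elements mod 12409 are {1, 1897, 10512, 12408}.
12408 is in this set.

yes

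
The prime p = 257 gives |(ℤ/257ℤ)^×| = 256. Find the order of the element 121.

The order of 121 must divide p − 1 = 256 = 2^8.
Divisors: 1, 2, 4, 8, 16, 32, 64, 128, 256.
Check each in increasing order: 121^1 ≡ 121;  121^2 ≡ 249;  121^4 ≡ 64;  121^8 ≡ 241;  121^16 ≡ 256;  121^32 ≡ 1.
Smallest exponent giving 1 is 32.

32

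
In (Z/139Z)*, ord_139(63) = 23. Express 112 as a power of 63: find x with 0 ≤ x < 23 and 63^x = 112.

Successive powers of 63 modulo 139:
  63^0=1  63^1=63  63^2=77  63^3=125  63^4=91  63^5=34
  63^6=57  63^7=116  63^8=80  63^9=36  63^10=44  63^11=131
  63^12=52  63^13=79  63^14=112
So 63^14 ≡ 112 (mod 139), giving x = 14.

14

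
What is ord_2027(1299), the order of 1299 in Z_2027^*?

2026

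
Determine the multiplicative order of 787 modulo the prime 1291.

645

The order of 787 must divide p − 1 = 1290 = 2 · 3 · 5 · 43.
Divisors: 1, 2, 3, 5, 6, 10, 15, 30, 43, 86, 129, 215, 258, 430, 645, 1290.
Check each in increasing order: 787^1 ≡ 787;  787^2 ≡ 980;  787^3 ≡ 533;  787^5 ≡ 776;  787^6 ≡ 69;  787^10 ≡ 570;  787^15 ≡ 798;  787^30 ≡ 341;  787^43 ≡ 333;  787^86 ≡ 1154;  787^129 ≡ 855;  787^215 ≡ 346;  787^258 ≡ 319;  787^430 ≡ 944;  787^645 ≡ 1.
Smallest exponent giving 1 is 645.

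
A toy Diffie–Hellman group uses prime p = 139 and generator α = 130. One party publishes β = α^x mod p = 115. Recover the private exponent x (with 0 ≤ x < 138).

83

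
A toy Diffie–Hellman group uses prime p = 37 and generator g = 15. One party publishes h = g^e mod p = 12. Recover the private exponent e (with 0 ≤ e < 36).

Successive powers of 15 modulo 37:
  15^0=1  15^1=15  15^2=3  15^3=8  15^4=9  15^5=24
  15^6=27  15^7=35  15^8=7  15^9=31  15^10=21  15^11=19
  15^12=26  15^13=20  15^14=4  15^15=23  15^16=12
So 15^16 ≡ 12 (mod 37), giving e = 16.

16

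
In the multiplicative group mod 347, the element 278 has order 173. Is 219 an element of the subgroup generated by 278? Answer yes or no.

219 ∈ ⟨278⟩ iff 219^173 ≡ 1 (mod 347), since |⟨278⟩| = 173.
219^173 mod 347 = 1.
Since 1 = 1, 219 lies in the subgroup.

yes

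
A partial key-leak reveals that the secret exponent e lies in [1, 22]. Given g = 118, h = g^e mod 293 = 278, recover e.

16

Compute 118^1 mod 293 = 118, then multiply by 118 repeatedly:
  118^1=118  118^2=153  118^3=181  118^4=262  118^5=151
  118^6=238  118^7=249  118^8=82  118^9=7  118^10=240
  118^11=192  118^12=95  118^13=76  118^14=178  118^15=201
  118^16=278
Found 278 at exponent 16.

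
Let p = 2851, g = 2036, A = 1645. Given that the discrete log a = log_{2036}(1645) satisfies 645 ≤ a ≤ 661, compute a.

657

Compute 2036^645 mod 2851 = 427, then multiply by 2036 repeatedly:
  2036^645=427  2036^646=2668  2036^647=893  2036^648=2061  2036^649=2375
  2036^650=204  2036^651=1949  2036^652=2423  2036^653=998  2036^654=2016
  2036^655=1987  2036^656=2814  2036^657=1645
Found 1645 at exponent 657.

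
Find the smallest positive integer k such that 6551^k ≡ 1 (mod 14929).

The order of 6551 must divide p − 1 = 14928 = 2^4 · 3 · 311.
Divisors: 1, 2, 3, 4, 6, 8, 12, 16, 24, 48, 311, 622, 933, 1244, 1866, 2488, 3732, 4976, 7464, 14928.
Check each in increasing order: 6551^1 ≡ 6551;  6551^2 ≡ 9655;  6551^3 ≡ 10661;  6551^4 ≡ 2349;  6551^6 ≡ 2444;  6551^8 ≡ 9000;  6551^12 ≡ 1536;  6551^16 ≡ 10175;  6551^24 ≡ 514;  6551^48 ≡ 10403;  6551^311 ≡ 8070;  6551^622 ≡ 4602;  6551^933 ≡ 9717;  6551^1244 ≡ 9082;  6551^1866 ≡ 9093;  6551^2488 ≡ 14928;  6551^3732 ≡ 5847;  6551^4976 ≡ 1.
Smallest exponent giving 1 is 4976.

4976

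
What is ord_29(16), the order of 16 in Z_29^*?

7

The order of 16 must divide p − 1 = 28 = 2^2 · 7.
Divisors: 1, 2, 4, 7, 14, 28.
Check each in increasing order: 16^1 ≡ 16;  16^2 ≡ 24;  16^4 ≡ 25;  16^7 ≡ 1.
Smallest exponent giving 1 is 7.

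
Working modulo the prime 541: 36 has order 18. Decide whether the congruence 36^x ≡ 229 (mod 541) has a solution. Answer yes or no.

yes

⟨36⟩ has order 18; its elements mod 541 are {1, 15, 36, 129, 130, 189, 214, 225, 229, 312, 316, 327, 352, 411, 412, 505, 526, 540}.
229 is in this set.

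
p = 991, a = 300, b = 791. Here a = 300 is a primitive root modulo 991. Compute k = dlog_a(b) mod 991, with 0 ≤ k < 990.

149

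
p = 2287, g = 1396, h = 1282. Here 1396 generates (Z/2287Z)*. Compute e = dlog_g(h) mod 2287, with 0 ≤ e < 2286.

Baby-step giant-step with m = ceil(sqrt(2286)) = 48.
Baby table (1396^j mod 2287 for j=0..47):
  0:1  1:1396  2:292  3:546  4:645  5:1629  6:806  7:2259
  8:2078  9:972  10:721  11:236  12:128  13:302  14:784  15:1278
  16:228  17:395  18:253  19:990  20:692  21:918  22:808  23:477
  24:375  25:2064  26:2011  27:1207  28:1740  29:246  30:366  31:935
  32:1670  33:867  34:509  35:1594  36:2260  37:1187  38:1264  39:1267
  40:881  41:1757  42:1108  43:756  44:1069  45:1200  46:1116  47:489
Giant step factor: 1396^(-48) ≡ 1704 (mod 2287).
Scan 1282·1704^i mod 2287 for i = 0, 1, …:
  i=0: 1282   i=1: 443   i=2: 162   i=3: 1608
  i=4: 206   i=5: 1113   i=6: 629   i=7: 1500
  i=8: 1421   i=9: 1738     …   i=13: 1553
  i=14: 253
Match at i=14, j=18: e = 14·48 + 18 = 690.

690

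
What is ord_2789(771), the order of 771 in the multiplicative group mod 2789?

The order of 771 must divide p − 1 = 2788 = 2^2 · 17 · 41.
Divisors: 1, 2, 4, 17, 34, 41, 68, 82, 164, 697, 1394, 2788.
Check each in increasing order: 771^1 ≡ 771;  771^2 ≡ 384;  771^4 ≡ 2428;  771^17 ≡ 189;  771^34 ≡ 2253;  771^41 ≡ 1832;  771^68 ≡ 29;  771^82 ≡ 1057;  771^164 ≡ 1649;  771^697 ≡ 2788;  771^1394 ≡ 1.
Smallest exponent giving 1 is 1394.

1394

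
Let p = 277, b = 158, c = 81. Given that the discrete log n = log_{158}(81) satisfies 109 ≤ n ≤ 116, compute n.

112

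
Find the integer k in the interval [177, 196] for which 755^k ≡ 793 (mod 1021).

181

Compute 755^177 mod 1021 = 389, then multiply by 755 repeatedly:
  755^177=389  755^178=668  755^179=987  755^180=876  755^181=793
Found 793 at exponent 181.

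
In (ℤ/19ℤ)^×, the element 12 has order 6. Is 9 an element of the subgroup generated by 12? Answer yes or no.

no

9 ∈ ⟨12⟩ iff 9^6 ≡ 1 (mod 19), since |⟨12⟩| = 6.
9^6 mod 19 = 11.
Since 11 ≠ 1, 9 does not lie in the subgroup.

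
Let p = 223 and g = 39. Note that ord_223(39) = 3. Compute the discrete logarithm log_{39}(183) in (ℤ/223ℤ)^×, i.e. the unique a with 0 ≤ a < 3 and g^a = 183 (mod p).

Successive powers of 39 modulo 223:
  39^0=1  39^1=39  39^2=183
So 39^2 ≡ 183 (mod 223), giving a = 2.

2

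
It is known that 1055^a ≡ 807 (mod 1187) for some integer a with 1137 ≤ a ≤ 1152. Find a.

1151

Compute 1055^1137 mod 1187 = 826, then multiply by 1055 repeatedly:
  1055^1137=826  1055^1138=172  1055^1139=1036  1055^1140=940  1055^1141=555
  1055^1142=334  1055^1143=1018  1055^1144=942  1055^1145=291  1055^1146=759
  1055^1147=707  1055^1148=449  1055^1149=82  1055^1150=1046  1055^1151=807
Found 807 at exponent 1151.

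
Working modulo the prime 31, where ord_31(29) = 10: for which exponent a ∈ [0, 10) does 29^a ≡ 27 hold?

7

Successive powers of 29 modulo 31:
  29^0=1  29^1=29  29^2=4  29^3=23  29^4=16  29^5=30
  29^6=2  29^7=27
So 29^7 ≡ 27 (mod 31), giving a = 7.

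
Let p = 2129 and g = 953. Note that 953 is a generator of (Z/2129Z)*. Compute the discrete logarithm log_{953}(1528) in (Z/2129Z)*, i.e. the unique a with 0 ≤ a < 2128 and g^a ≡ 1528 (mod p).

1039

Baby-step giant-step with m = ceil(sqrt(2128)) = 47.
Baby table (953^j mod 2129 for j=0..46):
  0:1  1:953  2:1255  3:1646  4:1694  5:600  6:1228  7:1463
  8:1873  9:867  10:199  11:166  12:652  13:1817  14:724  15:176
  16:1666  17:1593  18:152  19:84  20:1279  21:1099  22:2008  23:1782
  24:1433  25:960  26:1539  27:1915  28:442  29:1813  30:1170  31:1543
  32:1469  33:1204  34:2010  35:1559  36:1814  37:2123  38:669  39:986
  40:769  41:481  42:658  43:1148  44:1867  45:1536  46:1185
Giant step factor: 953^(-47) ≡ 822 (mod 2129).
Scan 1528·822^i mod 2129 for i = 0, 1, …:
  i=0: 1528   i=1: 2035   i=2: 1505   i=3: 161
  i=4: 344   i=5: 1740   i=6: 1721   i=7: 1006
  i=8: 880   i=9: 1629     …   i=21: 1073
  i=22: 600
Match at i=22, j=5: a = 22·47 + 5 = 1039.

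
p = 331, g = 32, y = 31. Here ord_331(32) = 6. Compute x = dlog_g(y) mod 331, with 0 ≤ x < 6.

Successive powers of 32 modulo 331:
  32^0=1  32^1=32  32^2=31
So 32^2 ≡ 31 (mod 331), giving x = 2.

2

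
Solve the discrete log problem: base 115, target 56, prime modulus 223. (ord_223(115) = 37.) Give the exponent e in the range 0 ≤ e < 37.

25

Successive powers of 115 modulo 223:
  115^0=1  115^1=115  115^2=68  115^3=15  115^4=164  115^5=128
  115^6=2  115^7=7  115^8=136  115^9=30  115^10=105  115^11=33
  115^12=4  115^13=14  115^14=49  115^15=60  115^16=210  115^17=66
  115^18=8  115^19=28  115^20=98  115^21=120  115^22=197  115^23=132
  115^24=16  115^25=56
So 115^25 ≡ 56 (mod 223), giving e = 25.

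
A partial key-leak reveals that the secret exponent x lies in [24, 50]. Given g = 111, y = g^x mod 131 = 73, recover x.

39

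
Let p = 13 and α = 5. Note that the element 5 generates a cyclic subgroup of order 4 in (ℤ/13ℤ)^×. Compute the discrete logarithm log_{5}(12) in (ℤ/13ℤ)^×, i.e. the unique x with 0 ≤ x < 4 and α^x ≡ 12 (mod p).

2

Successive powers of 5 modulo 13:
  5^0=1  5^1=5  5^2=12
So 5^2 ≡ 12 (mod 13), giving x = 2.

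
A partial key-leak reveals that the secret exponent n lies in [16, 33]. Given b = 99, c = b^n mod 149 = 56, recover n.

23

Compute 99^16 mod 149 = 6, then multiply by 99 repeatedly:
  99^16=6  99^17=147  99^18=100  99^19=66  99^20=127
  99^21=57  99^22=130  99^23=56
Found 56 at exponent 23.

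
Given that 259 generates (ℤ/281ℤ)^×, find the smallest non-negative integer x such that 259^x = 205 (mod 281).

157

Baby-step giant-step with m = ceil(sqrt(280)) = 17.
Baby table (259^j mod 281 for j=0..16):
  0:1  1:259  2:203  3:30  4:183  5:189  6:57  7:151
  8:50  9:24  10:34  11:95  12:158  13:177  14:40  15:244
  16:252
Giant step factor: 259^(-17) ≡ 159 (mod 281).
Scan 205·159^i mod 281 for i = 0, 1, …:
  i=0: 205   i=1: 280   i=2: 122   i=3: 9
  i=4: 26   i=5: 200   i=6: 47   i=7: 167
  i=8: 139   i=9: 183
Match at i=9, j=4: x = 9·17 + 4 = 157.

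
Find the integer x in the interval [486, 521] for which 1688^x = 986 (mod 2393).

495

Compute 1688^486 mod 2393 = 1046, then multiply by 1688 repeatedly:
  1688^486=1046  1688^487=2007  1688^488=1721  1688^489=2339  1688^490=2175
  1688^491=538  1688^492=1197  1688^493=844  1688^494=837  1688^495=986
Found 986 at exponent 495.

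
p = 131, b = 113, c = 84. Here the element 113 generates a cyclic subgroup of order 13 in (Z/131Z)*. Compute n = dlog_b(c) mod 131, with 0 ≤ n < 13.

Successive powers of 113 modulo 131:
  113^0=1  113^1=113  113^2=62  113^3=63  113^4=45  113^5=107
  113^6=39  113^7=84
So 113^7 ≡ 84 (mod 131), giving n = 7.

7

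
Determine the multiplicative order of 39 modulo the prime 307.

The order of 39 must divide p − 1 = 306 = 2 · 3^2 · 17.
Divisors: 1, 2, 3, 6, 9, 17, 18, 34, 51, 102, 153, 306.
Check each in increasing order: 39^1 ≡ 39;  39^2 ≡ 293;  39^3 ≡ 68;  39^6 ≡ 19;  39^9 ≡ 64;  39^17 ≡ 168;  39^18 ≡ 105;  39^34 ≡ 287;  39^51 ≡ 17;  39^102 ≡ 289;  39^153 ≡ 1.
Smallest exponent giving 1 is 153.

153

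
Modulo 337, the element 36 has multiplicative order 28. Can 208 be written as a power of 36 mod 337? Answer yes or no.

no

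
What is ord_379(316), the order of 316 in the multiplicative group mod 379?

The order of 316 must divide p − 1 = 378 = 2 · 3^3 · 7.
Divisors: 1, 2, 3, 6, 7, 9, 14, 18, 21, 27, 42, 54, 63, 126, 189, 378.
Check each in increasing order: 316^1 ≡ 316;  316^2 ≡ 179;  316^3 ≡ 93;  316^6 ≡ 311;  316^7 ≡ 115;  316^9 ≡ 119;  316^14 ≡ 339;  316^18 ≡ 138;  316^21 ≡ 327;  316^27 ≡ 125;  316^42 ≡ 51;  316^54 ≡ 86;  316^63 ≡ 1.
Smallest exponent giving 1 is 63.

63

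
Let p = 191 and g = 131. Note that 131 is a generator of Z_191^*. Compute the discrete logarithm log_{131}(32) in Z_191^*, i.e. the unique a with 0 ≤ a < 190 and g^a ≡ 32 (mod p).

Baby-step giant-step with m = ceil(sqrt(190)) = 14.
Baby table (131^j mod 191 for j=0..13):
  0:1  1:131  2:162  3:21  4:77  5:155  6:59  7:89
  8:8  9:93  10:150  11:168  12:43  13:94
Giant step factor: 131^(-14) ≡ 104 (mod 191).
Scan 32·104^i mod 191 for i = 0, 1, …:
  i=0: 32   i=1: 81   i=2: 20   i=3: 170
  i=4: 108   i=5: 154   i=6: 163   i=7: 144
  i=8: 78   i=9: 90   i=10: 1
Match at i=10, j=0: a = 10·14 + 0 = 140.

140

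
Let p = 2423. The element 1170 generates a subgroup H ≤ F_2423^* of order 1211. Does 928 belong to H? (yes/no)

928 ∈ ⟨1170⟩ iff 928^1211 ≡ 1 (mod 2423), since |⟨1170⟩| = 1211.
928^1211 mod 2423 = 1.
Since 1 = 1, 928 lies in the subgroup.

yes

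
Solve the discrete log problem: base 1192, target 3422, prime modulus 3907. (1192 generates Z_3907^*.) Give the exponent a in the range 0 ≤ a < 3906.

1410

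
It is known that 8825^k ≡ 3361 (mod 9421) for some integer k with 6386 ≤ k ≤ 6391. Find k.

6387

Compute 8825^6386 mod 9421 = 4120, then multiply by 8825 repeatedly:
  8825^6386=4120  8825^6387=3361
Found 3361 at exponent 6387.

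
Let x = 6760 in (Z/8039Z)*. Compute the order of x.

The order of 6760 must divide p − 1 = 8038 = 2 · 4019.
Divisors: 1, 2, 4019, 8038.
Check each in increasing order: 6760^1 ≡ 6760;  6760^2 ≡ 3924;  6760^4019 ≡ 1.
Smallest exponent giving 1 is 4019.

4019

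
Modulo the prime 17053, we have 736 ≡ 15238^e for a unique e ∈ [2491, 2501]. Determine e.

2498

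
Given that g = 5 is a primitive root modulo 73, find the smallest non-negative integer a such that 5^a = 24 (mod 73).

Successive powers of 5 modulo 73:
  5^0=1  5^1=5  5^2=25  5^3=52  5^4=41  5^5=59
  5^6=3  5^7=15  5^8=2  5^9=10  5^10=50  5^11=31
  5^12=9  5^13=45  5^14=6  5^15=30  5^16=4  5^17=20
  5^18=27  5^19=62  5^20=18  5^21=17  5^22=12  5^23=60
  5^24=8  5^25=40  5^26=54  5^27=51  5^28=36  5^29=34
  5^30=24
So 5^30 ≡ 24 (mod 73), giving a = 30.

30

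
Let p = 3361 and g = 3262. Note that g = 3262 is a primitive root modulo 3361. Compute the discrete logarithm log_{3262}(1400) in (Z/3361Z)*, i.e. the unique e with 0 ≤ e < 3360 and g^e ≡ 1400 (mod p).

2908

Baby-step giant-step with m = ceil(sqrt(3360)) = 58.
Baby table (3262^j mod 3361 for j=0..57):
  0:1  1:3262  2:3079  3:1030  4:2221  5:1947  6:2185  7:2150
  8:2254  9:2041  10:2962  11:2530  12:1605  13:2433  14:1125  15:2899
  16:2045  17:2566  18:1402  19:2364  20:1234  21:2191  22:1556  23:562
  24:1499  25:2844  26:768  27:1271  28:1889  29:1205  30:1701  31:3012
  32:941  33:949  34:157  35:1262  36:2780  37:382  38:2514  39:3189
  40:223  41:1450  42:973  43:1142  44:1216  45:612  46:3271  47:2188
  48:1853  49:1408  50:1770  51:2903  52:1649  53:1438  54:2161  55:1165
  56:2300  57:848
Giant step factor: 3262^(-58) ≡ 1105 (mod 3361).
Scan 1400·1105^i mod 3361 for i = 0, 1, …:
  i=0: 1400   i=1: 940   i=2: 151   i=3: 2166
  i=4: 398   i=5: 2860   i=6: 960   i=7: 2085
  i=8: 1640   i=9: 621     …   i=49: 3214
  i=50: 2254
Match at i=50, j=8: e = 50·58 + 8 = 2908.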